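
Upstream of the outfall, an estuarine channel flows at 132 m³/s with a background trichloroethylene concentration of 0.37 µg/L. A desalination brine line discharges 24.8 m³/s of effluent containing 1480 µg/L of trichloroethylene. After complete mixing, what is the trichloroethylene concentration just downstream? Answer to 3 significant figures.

234 µg/L

Mass balance: C = (132.0·0.3700 + 24.80·1480) / 156.8 = 36750/156.8 = 234.4 µg/L.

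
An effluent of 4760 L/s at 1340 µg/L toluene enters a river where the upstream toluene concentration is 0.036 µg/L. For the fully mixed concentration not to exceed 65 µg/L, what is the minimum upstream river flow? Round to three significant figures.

Set C_mix = 65: (Q·0.03600 + 4760·1340) / (Q + 4760) = 65
→ Q = 4760·(1340 − 65)/(65 − 0.03600) = 93420 L/s.

93400 L/s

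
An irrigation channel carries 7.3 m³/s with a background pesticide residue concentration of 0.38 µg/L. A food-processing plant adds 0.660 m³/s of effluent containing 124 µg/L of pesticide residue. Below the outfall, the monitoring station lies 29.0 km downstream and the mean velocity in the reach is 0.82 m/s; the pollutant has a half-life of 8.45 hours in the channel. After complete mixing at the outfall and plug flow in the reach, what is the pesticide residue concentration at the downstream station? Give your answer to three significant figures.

4.75 µg/L

After mixing, C = (7.300·0.3800 + 0.6600·124.0) / 7.960 = 84.61/7.960 = 10.63 µg/L.
Travel time t = 29.0·1000 / 0.82 = 35370 s = 9.824 h.
Half-life 8.45 h → k = ln 2 / 8.45 = 0.08203 h⁻¹ = 1.969 d⁻¹.
After decay, C = 10.63 × e^(−kt) = 10.63 × 0.4467 = 4.748 µg/L.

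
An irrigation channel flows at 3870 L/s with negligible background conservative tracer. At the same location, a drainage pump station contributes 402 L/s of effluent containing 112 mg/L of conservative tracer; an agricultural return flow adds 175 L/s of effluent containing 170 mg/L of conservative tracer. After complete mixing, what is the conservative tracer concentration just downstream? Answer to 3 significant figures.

16.8 mg/L

Flow-weighted average: C = (3870·0 + 402.0·112.0 + 175.0·170.0) / 4447 = 74770/4447 = 16.81 mg/L.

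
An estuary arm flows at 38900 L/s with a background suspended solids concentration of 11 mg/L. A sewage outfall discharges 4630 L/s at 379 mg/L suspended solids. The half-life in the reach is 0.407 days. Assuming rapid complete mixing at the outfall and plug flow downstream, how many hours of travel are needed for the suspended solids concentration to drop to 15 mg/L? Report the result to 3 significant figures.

17.0 h

Conservation of mass: C = (38900·11.00 + 4630·379.0) / 43530 = 2183000/43530 = 50.14 mg/L.
Half-life 0.407 d → k = ln 2 / 0.407 = 1.703 d⁻¹.
50.14·exp(−k·t) = 15 → t = ln(50.14/15)/k = 61220 s = 17.01 h.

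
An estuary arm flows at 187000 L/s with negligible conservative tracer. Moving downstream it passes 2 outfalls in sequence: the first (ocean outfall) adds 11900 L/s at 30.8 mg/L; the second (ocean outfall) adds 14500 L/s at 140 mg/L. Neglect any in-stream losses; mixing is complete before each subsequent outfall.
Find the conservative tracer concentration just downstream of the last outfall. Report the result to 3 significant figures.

11.2 mg/L

Outfall 1: combined Q = 198900 L/s; C = (187000·0 + 11900·30.80)/198900 = 1.843 mg/L.
Outfall 2: combined Q = 213400 L/s; C = (198900·1.843 + 14500·140.0)/213400 = 11.23 mg/L.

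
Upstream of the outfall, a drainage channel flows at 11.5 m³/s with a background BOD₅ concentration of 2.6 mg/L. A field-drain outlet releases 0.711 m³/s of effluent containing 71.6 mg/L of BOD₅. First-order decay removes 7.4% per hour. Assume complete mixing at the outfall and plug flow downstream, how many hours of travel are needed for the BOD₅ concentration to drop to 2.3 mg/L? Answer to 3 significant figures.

13.7 h

Mixed concentration C = ΣQC/ΣQ = (11.50·2.600 + 0.7110·71.60) / 12.21 = 80.81/12.21 = 6.618 mg/L.
7.4%/h lost → k = −ln(1 − 0.074) = 0.07688 h⁻¹.
6.618·exp(−k·t) = 2.3 → t = ln(6.618/2.3)/k = 49490 s = 13.75 h.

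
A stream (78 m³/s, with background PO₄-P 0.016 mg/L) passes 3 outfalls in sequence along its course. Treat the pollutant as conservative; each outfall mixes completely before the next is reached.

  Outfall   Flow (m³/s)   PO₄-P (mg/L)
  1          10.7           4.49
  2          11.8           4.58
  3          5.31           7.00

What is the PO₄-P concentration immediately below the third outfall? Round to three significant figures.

1.33 mg/L

Outfall 1: combined Q = 88.70 m³/s; C = (78.00·0.01600 + 10.70·4.490)/88.70 = 0.5557 mg/L.
Outfall 2: combined Q = 100.5 m³/s; C = (88.70·0.5557 + 11.80·4.580)/100.5 = 1.028 mg/L.
Outfall 3: combined Q = 105.8 m³/s; C = (100.5·1.028 + 5.310·7.000)/105.8 = 1.328 mg/L.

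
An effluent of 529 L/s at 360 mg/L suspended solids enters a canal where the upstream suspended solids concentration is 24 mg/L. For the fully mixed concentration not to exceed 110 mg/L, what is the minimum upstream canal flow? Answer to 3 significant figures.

1540 L/s

Set C_mix = 110: (Q·24.00 + 529.0·360.0) / (Q + 529.0) = 110
→ Q = 529.0·(360.0 − 110)/(110 − 24.00) = 1538 L/s.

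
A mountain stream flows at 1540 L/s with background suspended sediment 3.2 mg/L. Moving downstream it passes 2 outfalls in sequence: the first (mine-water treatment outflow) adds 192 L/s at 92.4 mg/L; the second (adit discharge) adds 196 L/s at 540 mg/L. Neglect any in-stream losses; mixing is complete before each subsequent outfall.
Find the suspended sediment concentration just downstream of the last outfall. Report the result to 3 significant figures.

66.7 mg/L

After outfall 1: Q = 1540 + 192.0 = 1732 L/s; C = (1540·3.200 + 192.0·92.40)/1732 = 13.09 mg/L.
After outfall 2: Q = 1732 + 196.0 = 1928 L/s; C = (1732·13.09 + 196.0·540.0)/1928 = 66.65 mg/L.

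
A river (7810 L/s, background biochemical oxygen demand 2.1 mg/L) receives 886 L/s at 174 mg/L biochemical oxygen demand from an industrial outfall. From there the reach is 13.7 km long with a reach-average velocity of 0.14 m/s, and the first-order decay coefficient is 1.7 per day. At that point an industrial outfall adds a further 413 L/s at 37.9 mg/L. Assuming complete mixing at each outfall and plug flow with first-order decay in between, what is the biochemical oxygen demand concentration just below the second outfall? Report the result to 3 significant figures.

After mixing, C = (7810·2.100 + 886.0·174.0) / 8696 = 170600/8696 = 19.61 mg/L; combined flow 8696 L/s.
Travel time t = 13.7·1000 / 0.14 = 97860 s = 27.18 h.
After decay, C = 19.61 × e^(−kt) = 19.61 × 0.1458 = 2.860 mg/L.
At the second outfall, C = (8696·2.860 + 413.0·37.90) / (8696 + 413.0) = 4.449 mg/L.

4.45 mg/L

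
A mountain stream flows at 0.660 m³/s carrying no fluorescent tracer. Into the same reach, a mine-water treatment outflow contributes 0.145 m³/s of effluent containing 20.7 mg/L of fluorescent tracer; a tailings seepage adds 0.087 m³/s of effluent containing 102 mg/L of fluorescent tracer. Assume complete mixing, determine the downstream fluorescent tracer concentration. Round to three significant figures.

Mass balance: C = (0.6600·0 + 0.1450·20.70 + 0.08700·102.0) / 0.8920 = 11.88/0.8920 = 13.31 mg/L.

13.3 mg/L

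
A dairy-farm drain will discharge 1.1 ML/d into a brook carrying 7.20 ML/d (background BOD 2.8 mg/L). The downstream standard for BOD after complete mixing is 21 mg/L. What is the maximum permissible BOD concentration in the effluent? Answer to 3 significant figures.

140 mg/L

At the limit, (Qr·Cr + Qe·Cₑ)/(Qr + Qe) = 21:
Cₑ = (8.300·21 − 7.200·2.800) / 1.100 = 140.1 mg/L.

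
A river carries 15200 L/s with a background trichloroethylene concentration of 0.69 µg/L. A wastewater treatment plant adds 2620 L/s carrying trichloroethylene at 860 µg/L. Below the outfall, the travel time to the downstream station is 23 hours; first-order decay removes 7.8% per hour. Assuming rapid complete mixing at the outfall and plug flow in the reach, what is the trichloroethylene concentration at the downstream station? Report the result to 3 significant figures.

19.6 µg/L

Conservation of mass: C = (15200·0.6900 + 2620·860.0) / 17820 = 2264000/17820 = 127.0 µg/L.
7.8%/h lost → k = −ln(1 − 0.078) = 0.08121 h⁻¹.
Decay over the reach: 127.0·exp(−kt) = 127.0·0.1545 = 19.62 µg/L.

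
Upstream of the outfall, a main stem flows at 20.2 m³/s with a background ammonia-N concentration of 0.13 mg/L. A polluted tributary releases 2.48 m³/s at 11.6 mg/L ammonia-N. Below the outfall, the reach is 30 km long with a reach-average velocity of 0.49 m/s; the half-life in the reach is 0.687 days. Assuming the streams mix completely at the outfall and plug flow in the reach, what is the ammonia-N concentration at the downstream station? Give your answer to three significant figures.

After mixing, C = (20.20·0.1300 + 2.480·11.60) / 22.68 = 31.39/22.68 = 1.384 mg/L.
Travel time t = 30·1000 / 0.49 = 61220 s = 17.01 h.
Half-life 0.687 d → k = ln 2 / 0.687 = 1.009 d⁻¹.
Decay over the reach: 1.384·exp(−kt) = 1.384·0.4892 = 0.6772 mg/L.

0.677 mg/L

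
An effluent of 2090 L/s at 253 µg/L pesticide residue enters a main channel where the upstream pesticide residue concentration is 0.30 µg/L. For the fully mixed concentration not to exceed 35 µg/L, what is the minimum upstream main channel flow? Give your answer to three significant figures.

13100 L/s

Set C_mix = 35: (Q·0.3000 + 2090·253.0) / (Q + 2090) = 35
→ Q = 2090·(253.0 − 35)/(35 − 0.3000) = 13130 L/s.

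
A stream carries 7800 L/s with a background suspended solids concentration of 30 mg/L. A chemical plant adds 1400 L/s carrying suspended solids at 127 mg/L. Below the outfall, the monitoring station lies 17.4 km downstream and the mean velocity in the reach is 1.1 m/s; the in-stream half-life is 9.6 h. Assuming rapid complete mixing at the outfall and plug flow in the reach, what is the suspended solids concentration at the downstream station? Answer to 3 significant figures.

After mixing, C = (7800·30.00 + 1400·127.0) / 9200 = 411800/9200 = 44.76 mg/L.
Travel time t = 17.4·1000 / 1.1 = 15820 s = 4.394 h.
Half-life 9.6 h → k = ln 2 / 9.6 = 0.07220 h⁻¹ = 1.733 d⁻¹.
Applying C = C₀e^(−kt): 44.76 × 0.7281 = 32.59 mg/L.

32.6 mg/L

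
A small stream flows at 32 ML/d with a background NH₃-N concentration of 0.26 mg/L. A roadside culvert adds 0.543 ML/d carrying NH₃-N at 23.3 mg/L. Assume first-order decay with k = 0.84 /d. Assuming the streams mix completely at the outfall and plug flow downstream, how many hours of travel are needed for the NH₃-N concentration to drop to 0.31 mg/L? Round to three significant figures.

Mixed concentration C = ΣQC/ΣQ = (32.00·0.2600 + 0.5430·23.30) / 32.54 = 20.97/32.54 = 0.6444 mg/L.
0.6444·exp(−k·t) = 0.31 → t = ln(0.6444/0.31)/k = 75270 s = 20.91 h.

20.9 h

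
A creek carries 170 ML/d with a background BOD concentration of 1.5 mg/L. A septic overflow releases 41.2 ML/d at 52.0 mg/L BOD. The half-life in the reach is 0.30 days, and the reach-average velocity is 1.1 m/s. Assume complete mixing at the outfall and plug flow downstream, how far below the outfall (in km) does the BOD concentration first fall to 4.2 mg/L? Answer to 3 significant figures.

40.9 km

Mass balance: C = (170.0·1.500 + 41.20·52.00) / 211.2 = 2397/211.2 = 11.35 mg/L.
Half-life 0.30 d → k = ln 2 / 0.30 = 2.310 d⁻¹.
Set 11.35·exp(−k·t) = 4.2 → t = ln(11.35/4.2)/k = 37180 s = 10.33 h.
Distance = v·t = 1.1·37180 = 40900 m = 40.90 km.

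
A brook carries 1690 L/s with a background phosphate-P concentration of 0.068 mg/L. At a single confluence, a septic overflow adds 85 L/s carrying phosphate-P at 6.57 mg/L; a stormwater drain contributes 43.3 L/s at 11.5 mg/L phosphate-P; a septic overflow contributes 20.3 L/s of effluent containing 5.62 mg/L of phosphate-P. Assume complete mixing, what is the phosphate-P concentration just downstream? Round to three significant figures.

Mass balance: C = (1690·0.06800 + 85.00·6.570 + 43.30·11.50 + 20.30·5.620) / 1839 = 1285/1839 = 0.6991 mg/L.

0.699 mg/L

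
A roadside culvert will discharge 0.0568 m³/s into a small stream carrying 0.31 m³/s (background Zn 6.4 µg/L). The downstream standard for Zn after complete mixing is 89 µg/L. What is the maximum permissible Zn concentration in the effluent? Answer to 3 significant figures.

540 µg/L

At the limit, (Qr·Cr + Qe·Cₑ)/(Qr + Qe) = 89:
Cₑ = (0.3668·89 − 0.3100·6.400) / 0.05680 = 539.8 µg/L.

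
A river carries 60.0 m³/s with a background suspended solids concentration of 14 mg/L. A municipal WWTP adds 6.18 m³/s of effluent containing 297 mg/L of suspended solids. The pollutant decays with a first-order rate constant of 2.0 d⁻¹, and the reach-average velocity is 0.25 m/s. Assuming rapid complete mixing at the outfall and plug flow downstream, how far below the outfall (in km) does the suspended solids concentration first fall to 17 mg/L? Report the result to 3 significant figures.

9.36 km

Mass balance: C = (60.00·14.00 + 6.180·297.0) / 66.18 = 2675/66.18 = 40.43 mg/L.
Set 40.43·exp(−k·t) = 17 → t = ln(40.43/17)/k = 37420 s = 10.40 h.
Distance = v·t = 0.25·37420 = 9356 m = 9.356 km.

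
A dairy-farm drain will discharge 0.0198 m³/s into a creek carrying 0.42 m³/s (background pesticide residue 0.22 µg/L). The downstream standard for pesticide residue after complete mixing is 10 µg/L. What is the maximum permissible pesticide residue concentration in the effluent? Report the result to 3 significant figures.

217 µg/L

At the limit, (Qr·Cr + Qe·Cₑ)/(Qr + Qe) = 10:
Cₑ = (0.4398·10 − 0.4200·0.2200) / 0.01980 = 217.5 µg/L.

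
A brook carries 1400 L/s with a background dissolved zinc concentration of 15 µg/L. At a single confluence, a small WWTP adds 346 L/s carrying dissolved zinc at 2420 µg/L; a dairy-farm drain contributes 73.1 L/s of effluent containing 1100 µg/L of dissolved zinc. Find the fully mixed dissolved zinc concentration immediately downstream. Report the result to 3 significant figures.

516 µg/L

Mixed concentration C = ΣQC/ΣQ = (1400·15.00 + 346.0·2420 + 73.10·1100) / 1819 = 938700/1819 = 516.0 µg/L.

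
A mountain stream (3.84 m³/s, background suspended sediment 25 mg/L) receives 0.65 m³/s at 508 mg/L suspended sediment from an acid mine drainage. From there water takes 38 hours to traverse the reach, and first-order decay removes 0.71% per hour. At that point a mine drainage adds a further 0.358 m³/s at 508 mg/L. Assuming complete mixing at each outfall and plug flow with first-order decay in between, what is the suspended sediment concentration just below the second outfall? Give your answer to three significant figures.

105 mg/L

Flow-weighted average: C = (3.840·25.00 + 0.6500·508.0) / 4.490 = 426.2/4.490 = 94.92 mg/L; combined flow 4.490 m³/s.
0.71%/h lost → k = −ln(1 − 0.0071) = 0.007125 h⁻¹.
Applying C = C₀e^(−kt): 94.92 × 0.7628 = 72.41 mg/L.
At the second outfall, C = (4.490·72.41 + 0.3580·508.0) / (4.490 + 0.3580) = 104.6 mg/L.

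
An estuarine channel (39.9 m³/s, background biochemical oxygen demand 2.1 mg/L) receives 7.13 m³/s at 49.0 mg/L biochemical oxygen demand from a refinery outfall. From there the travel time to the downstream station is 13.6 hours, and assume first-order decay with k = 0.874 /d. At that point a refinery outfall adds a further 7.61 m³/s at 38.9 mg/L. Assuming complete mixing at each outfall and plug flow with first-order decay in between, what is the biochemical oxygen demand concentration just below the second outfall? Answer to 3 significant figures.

10.2 mg/L

Mixed concentration C = ΣQC/ΣQ = (39.90·2.100 + 7.130·49.00) / 47.03 = 433.2/47.03 = 9.210 mg/L; combined flow 47.03 m³/s.
First-order decay: C = 9.210·exp(−k·t) = 9.210·0.6094 = 5.613 mg/L.
Second outfall: C = (47.03·5.613 + 7.610·38.90)/54.64 = 10.25 mg/L.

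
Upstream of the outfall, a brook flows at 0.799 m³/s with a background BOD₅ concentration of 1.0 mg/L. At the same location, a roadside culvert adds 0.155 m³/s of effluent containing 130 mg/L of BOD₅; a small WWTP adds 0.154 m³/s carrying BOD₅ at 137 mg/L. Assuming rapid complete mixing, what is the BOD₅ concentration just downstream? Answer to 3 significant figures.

Mass balance: C = (0.7990·1.000 + 0.1550·130.0 + 0.1540·137.0) / 1.108 = 42.05/1.108 = 37.95 mg/L.

37.9 mg/L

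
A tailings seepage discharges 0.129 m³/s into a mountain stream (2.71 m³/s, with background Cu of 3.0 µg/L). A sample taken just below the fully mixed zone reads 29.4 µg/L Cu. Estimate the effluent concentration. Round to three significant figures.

Mass balance: 2.710·3.000 + 0.1290·Cₑ = 2.839·29.40
→ Cₑ = (2.839·29.40 − 2.710·3.000) / 0.1290 = 584.0 µg/L.

584 µg/L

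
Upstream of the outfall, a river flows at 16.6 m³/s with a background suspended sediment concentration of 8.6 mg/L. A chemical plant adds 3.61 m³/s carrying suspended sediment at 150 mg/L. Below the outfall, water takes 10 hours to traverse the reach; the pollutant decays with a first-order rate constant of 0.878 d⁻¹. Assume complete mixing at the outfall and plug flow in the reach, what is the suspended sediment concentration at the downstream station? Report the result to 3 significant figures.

23.5 mg/L

After mixing, C = (16.60·8.600 + 3.610·150.0) / 20.21 = 684.3/20.21 = 33.86 mg/L.
After decay, C = 33.86 × e^(−kt) = 33.86 × 0.6936 = 23.48 mg/L.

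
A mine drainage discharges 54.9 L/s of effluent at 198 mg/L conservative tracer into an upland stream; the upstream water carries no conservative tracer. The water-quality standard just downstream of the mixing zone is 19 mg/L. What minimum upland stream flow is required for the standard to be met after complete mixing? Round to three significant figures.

Set C_mix = 19: (Q·0 + 54.90·198.0) / (Q + 54.90) = 19
→ Q = 54.90·(198.0 − 19)/(19 − 0) = 517.2 L/s.

517 L/s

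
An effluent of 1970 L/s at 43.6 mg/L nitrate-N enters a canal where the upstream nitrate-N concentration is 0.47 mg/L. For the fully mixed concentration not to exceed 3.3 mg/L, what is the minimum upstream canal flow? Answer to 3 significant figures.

28100 L/s

Set C_mix = 3.3: (Q·0.4700 + 1970·43.60) / (Q + 1970) = 3.3
→ Q = 1970·(43.60 − 3.3)/(3.3 − 0.4700) = 28050 L/s.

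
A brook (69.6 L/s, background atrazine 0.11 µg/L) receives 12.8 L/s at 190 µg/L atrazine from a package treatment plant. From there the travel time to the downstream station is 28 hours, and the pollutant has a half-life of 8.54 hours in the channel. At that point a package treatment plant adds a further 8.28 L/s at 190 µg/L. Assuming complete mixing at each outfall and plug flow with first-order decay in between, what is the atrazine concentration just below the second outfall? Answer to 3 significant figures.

Flow-weighted average: C = (69.60·0.1100 + 12.80·190.0) / 82.40 = 2440/82.40 = 29.61 µg/L; combined flow 82.40 L/s.
Half-life 8.54 h → k = ln 2 / 8.54 = 0.08116 h⁻¹ = 1.948 d⁻¹.
Decay over the reach: 29.61·exp(−kt) = 29.61·0.1030 = 3.051 µg/L.
At the second outfall, C = (82.40·3.051 + 8.280·190.0) / (82.40 + 8.280) = 20.12 µg/L.

20.1 µg/L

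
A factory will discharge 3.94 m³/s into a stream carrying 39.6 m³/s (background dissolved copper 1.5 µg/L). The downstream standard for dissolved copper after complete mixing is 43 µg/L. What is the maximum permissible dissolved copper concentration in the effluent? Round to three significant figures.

460 µg/L

At the limit, (Qr·Cr + Qe·Cₑ)/(Qr + Qe) = 43:
Cₑ = (43.54·43 − 39.60·1.500) / 3.940 = 460.1 µg/L.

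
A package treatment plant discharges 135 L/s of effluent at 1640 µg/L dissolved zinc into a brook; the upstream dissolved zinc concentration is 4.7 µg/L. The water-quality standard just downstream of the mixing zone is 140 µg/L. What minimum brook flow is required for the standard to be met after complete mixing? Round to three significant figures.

Set C_mix = 140: (Q·4.700 + 135.0·1640) / (Q + 135.0) = 140
→ Q = 135.0·(1640 − 140)/(140 − 4.700) = 1497 L/s.

1500 L/s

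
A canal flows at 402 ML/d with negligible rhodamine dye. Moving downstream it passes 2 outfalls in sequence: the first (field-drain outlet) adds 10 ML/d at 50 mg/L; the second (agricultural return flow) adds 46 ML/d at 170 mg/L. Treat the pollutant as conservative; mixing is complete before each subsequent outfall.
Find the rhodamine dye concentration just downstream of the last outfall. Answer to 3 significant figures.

18.2 mg/L

After outfall 1: Q = 402.0 + 10.00 = 412.0 ML/d; C = (402.0·0 + 10.00·50.00)/412.0 = 1.214 mg/L.
After outfall 2: Q = 412.0 + 46.00 = 458.0 ML/d; C = (412.0·1.214 + 46.00·170.0)/458.0 = 18.17 mg/L.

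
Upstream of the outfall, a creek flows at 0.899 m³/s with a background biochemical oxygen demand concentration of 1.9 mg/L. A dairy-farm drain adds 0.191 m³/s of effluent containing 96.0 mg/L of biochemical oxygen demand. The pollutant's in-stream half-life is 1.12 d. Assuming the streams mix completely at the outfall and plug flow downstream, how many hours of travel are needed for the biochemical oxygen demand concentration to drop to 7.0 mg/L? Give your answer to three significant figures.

After mixing, C = (0.8990·1.900 + 0.1910·96.00) / 1.090 = 20.04/1.090 = 18.39 mg/L.
Half-life 1.12 d → k = ln 2 / 1.12 = 0.6189 d⁻¹.
18.39·exp(−k·t) = 7.0 → t = ln(18.39/7.0)/k = 134800 s = 37.46 h.

37.5 h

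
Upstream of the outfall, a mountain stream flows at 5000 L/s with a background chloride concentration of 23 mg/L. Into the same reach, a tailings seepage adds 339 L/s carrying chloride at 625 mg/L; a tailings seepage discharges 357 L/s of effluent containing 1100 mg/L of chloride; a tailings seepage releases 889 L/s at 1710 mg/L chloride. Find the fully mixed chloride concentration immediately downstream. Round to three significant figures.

Mixed concentration C = ΣQC/ΣQ = (5000·23.00 + 339.0·625.0 + 357.0·1100 + 889.0·1710) / 6585 = 2240000/6585 = 340.1 mg/L.

340 mg/L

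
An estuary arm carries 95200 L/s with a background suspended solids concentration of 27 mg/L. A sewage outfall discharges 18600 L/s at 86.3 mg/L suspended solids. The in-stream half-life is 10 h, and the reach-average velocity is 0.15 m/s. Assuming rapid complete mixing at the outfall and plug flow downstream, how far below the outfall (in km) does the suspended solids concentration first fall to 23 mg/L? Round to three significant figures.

Mass balance: C = (95200·27.00 + 18600·86.30) / 113800 = 4176000/113800 = 36.69 mg/L.
Half-life 10 h → k = ln 2 / 10 = 0.06931 h⁻¹ = 1.664 d⁻¹.
Set 36.69·exp(−k·t) = 23 → t = ln(36.69/23)/k = 24260 s = 6.738 h.
Distance = v·t = 0.15·24260 = 3639 m = 3.639 km.

3.64 km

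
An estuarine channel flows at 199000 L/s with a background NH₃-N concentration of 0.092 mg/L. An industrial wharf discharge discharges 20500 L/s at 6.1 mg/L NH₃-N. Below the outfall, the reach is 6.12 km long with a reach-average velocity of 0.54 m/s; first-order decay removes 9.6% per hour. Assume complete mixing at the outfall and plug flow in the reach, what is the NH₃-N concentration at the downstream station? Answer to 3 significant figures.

0.475 mg/L

Conservation of mass: C = (199000·0.09200 + 20500·6.100) / 219500 = 143400/219500 = 0.6531 mg/L.
Travel time t = 6.12·1000 / 0.54 = 11330 s = 3.148 h.
9.6%/h lost → k = −ln(1 − 0.096) = 0.1009 h⁻¹.
First-order decay: C = 0.6531·exp(−k·t) = 0.6531·0.7278 = 0.4753 mg/L.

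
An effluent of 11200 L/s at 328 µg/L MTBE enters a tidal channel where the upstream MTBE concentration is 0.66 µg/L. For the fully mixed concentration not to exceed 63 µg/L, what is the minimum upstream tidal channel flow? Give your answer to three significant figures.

47600 L/s

Set C_mix = 63: (Q·0.6600 + 11200·328.0) / (Q + 11200) = 63
→ Q = 11200·(328.0 − 63)/(63 − 0.6600) = 47610 L/s.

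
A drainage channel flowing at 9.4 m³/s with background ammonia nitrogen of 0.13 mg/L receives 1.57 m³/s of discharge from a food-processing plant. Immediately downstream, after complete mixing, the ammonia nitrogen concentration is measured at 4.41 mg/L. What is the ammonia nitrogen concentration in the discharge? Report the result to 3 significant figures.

Mass balance: 9.400·0.1300 + 1.570·Cₑ = 10.97·4.410
→ Cₑ = (10.97·4.410 − 9.400·0.1300) / 1.570 = 30.04 mg/L.

30.0 mg/L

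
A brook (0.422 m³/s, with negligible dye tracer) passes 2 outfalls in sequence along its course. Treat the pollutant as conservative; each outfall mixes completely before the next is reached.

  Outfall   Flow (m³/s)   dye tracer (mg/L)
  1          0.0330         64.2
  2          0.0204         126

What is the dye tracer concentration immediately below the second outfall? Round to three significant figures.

Below outfall 1: Q → 0.4550 m³/s, C = (0.4220·0 + 0.03300·64.20)/0.4550 = 4.656 mg/L.
Below outfall 2: Q → 0.4754 m³/s, C = (0.4550·4.656 + 0.02040·126.0)/0.4754 = 9.863 mg/L.

9.86 mg/L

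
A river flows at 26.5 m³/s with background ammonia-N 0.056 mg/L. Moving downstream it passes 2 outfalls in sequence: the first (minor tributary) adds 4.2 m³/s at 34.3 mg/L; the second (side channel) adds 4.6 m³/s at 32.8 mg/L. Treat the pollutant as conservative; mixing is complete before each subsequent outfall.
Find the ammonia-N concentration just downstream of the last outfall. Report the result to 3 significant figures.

Outfall 1: combined Q = 30.70 m³/s; C = (26.50·0.05600 + 4.200·34.30)/30.70 = 4.741 mg/L.
Outfall 2: combined Q = 35.30 m³/s; C = (30.70·4.741 + 4.600·32.80)/35.30 = 8.397 mg/L.

8.40 mg/L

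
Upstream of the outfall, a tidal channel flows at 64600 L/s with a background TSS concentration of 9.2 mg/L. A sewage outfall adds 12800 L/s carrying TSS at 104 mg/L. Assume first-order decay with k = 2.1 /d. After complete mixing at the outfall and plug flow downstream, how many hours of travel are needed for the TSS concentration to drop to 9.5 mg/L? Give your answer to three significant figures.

11.0 h

Flow-weighted average: C = (64600·9.200 + 12800·104.0) / 77400 = 1926000/77400 = 24.88 mg/L.
24.88·exp(−k·t) = 9.5 → t = ln(24.88/9.5)/k = 39610 s = 11.00 h.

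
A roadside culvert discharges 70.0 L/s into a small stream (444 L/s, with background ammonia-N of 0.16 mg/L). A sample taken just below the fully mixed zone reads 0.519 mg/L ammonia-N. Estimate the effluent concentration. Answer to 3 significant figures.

Mass balance: 444.0·0.1600 + 70.00·Cₑ = 514.0·0.5190
→ Cₑ = (514.0·0.5190 − 444.0·0.1600) / 70.00 = 2.796 mg/L.

2.80 mg/L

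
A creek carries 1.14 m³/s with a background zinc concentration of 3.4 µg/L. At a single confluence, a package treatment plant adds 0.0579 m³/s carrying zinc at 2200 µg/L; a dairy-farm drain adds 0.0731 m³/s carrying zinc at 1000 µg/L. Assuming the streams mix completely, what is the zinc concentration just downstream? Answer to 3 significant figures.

Mass balance: C = (1.140·3.400 + 0.05790·2200 + 0.07310·1000) / 1.271 = 204.4/1.271 = 160.8 µg/L.

161 µg/L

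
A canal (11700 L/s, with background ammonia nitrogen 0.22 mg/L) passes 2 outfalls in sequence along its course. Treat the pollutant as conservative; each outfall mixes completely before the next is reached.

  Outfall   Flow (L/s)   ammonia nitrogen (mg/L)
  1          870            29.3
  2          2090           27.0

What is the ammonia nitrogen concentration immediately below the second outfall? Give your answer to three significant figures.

5.76 mg/L

Outfall 1: combined Q = 12570 L/s; C = (11700·0.2200 + 870.0·29.30)/12570 = 2.233 mg/L.
Outfall 2: combined Q = 14660 L/s; C = (12570·2.233 + 2090·27.00)/14660 = 5.764 mg/L.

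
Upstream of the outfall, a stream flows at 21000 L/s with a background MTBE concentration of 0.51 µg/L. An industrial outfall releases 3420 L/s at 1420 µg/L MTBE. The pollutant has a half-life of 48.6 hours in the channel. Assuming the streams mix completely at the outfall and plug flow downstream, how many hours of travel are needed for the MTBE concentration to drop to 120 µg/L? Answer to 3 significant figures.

After mixing, C = (21000·0.5100 + 3420·1420) / 24420 = 4867000/24420 = 199.3 µg/L.
Half-life 48.6 h → k = ln 2 / 48.6 = 0.01426 h⁻¹ = 0.3423 d⁻¹.
199.3·exp(−k·t) = 120 → t = ln(199.3/120)/k = 128100 s = 35.57 h.

35.6 h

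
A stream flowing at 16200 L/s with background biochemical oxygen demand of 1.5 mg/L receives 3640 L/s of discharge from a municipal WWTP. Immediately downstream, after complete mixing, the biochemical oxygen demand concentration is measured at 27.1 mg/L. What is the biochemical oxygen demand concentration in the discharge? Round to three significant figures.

141 mg/L

Mass balance: 16200·1.500 + 3640·Cₑ = 19840·27.10
→ Cₑ = (19840·27.10 − 16200·1.500) / 3640 = 141.0 mg/L.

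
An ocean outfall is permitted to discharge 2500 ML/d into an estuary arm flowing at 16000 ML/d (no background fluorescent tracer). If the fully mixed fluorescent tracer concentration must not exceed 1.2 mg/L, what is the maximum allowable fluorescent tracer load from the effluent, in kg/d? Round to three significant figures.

22200 kg/d

Mass balance at the limit: 16000·0 + 2500·Cₑ = 18500·1.2 → Cₑ = 8.880 mg/L.
2500 ML/d = 28.94 m³/s. Load = 28.94 m³/s × 8.880 g/m³ × 86 400 s/d = 22200 kg/d.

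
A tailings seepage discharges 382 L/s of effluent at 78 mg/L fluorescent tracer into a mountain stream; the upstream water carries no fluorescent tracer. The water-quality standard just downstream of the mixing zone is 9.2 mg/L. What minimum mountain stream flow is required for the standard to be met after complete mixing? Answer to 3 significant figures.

Set C_mix = 9.2: (Q·0 + 382.0·78.00) / (Q + 382.0) = 9.2
→ Q = 382.0·(78.00 − 9.2)/(9.2 − 0) = 2857 L/s.

2860 L/s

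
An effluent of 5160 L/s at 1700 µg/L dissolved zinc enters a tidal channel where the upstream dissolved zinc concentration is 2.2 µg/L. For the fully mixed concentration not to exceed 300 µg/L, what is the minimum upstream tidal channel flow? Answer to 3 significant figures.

Set C_mix = 300: (Q·2.200 + 5160·1700) / (Q + 5160) = 300
→ Q = 5160·(1700 − 300)/(300 − 2.200) = 24260 L/s.

24300 L/s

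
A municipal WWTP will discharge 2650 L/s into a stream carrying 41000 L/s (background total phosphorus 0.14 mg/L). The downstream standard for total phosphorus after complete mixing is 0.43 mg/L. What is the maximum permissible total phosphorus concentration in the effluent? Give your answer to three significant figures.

At the limit, (Qr·Cr + Qe·Cₑ)/(Qr + Qe) = 0.43:
Cₑ = (43650·0.43 − 41000·0.1400) / 2650 = 4.917 mg/L.

4.92 mg/L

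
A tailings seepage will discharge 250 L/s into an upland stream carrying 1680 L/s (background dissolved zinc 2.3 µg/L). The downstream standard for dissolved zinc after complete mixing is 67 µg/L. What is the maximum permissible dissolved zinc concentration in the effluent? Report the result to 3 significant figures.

502 µg/L

At the limit, (Qr·Cr + Qe·Cₑ)/(Qr + Qe) = 67:
Cₑ = (1930·67 − 1680·2.300) / 250.0 = 501.8 µg/L.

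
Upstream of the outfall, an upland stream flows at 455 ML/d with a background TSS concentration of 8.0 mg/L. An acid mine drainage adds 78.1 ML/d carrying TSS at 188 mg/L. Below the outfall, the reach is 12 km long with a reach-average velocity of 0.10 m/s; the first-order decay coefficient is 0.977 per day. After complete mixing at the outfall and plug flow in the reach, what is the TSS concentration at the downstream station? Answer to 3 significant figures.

Mass balance: C = (455.0·8.000 + 78.10·188.0) / 533.1 = 18320/533.1 = 34.37 mg/L.
Travel time t = 12·1000 / 0.10 = 120000 s = 33.33 h.
First-order decay: C = 34.37·exp(−k·t) = 34.37·0.2574 = 8.849 mg/L.

8.85 mg/L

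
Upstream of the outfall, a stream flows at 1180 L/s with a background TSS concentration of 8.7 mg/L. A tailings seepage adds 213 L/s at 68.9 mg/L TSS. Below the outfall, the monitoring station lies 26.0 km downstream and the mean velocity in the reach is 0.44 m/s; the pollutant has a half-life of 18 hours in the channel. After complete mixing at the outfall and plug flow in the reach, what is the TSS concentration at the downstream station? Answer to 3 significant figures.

9.52 mg/L

Mixed concentration C = ΣQC/ΣQ = (1180·8.700 + 213.0·68.90) / 1393 = 24940/1393 = 17.91 mg/L.
Travel time t = 26.0·1000 / 0.44 = 59090 s = 16.41 h.
Half-life 18 h → k = ln 2 / 18 = 0.03851 h⁻¹ = 0.9242 d⁻¹.
Decay over the reach: 17.91·exp(−kt) = 17.91·0.5315 = 9.516 mg/L.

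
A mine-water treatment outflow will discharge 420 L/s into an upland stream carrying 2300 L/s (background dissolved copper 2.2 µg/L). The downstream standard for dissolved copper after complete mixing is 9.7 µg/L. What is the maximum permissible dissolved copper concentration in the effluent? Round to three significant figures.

50.8 µg/L

At the limit, (Qr·Cr + Qe·Cₑ)/(Qr + Qe) = 9.7:
Cₑ = (2720·9.7 − 2300·2.200) / 420.0 = 50.77 µg/L.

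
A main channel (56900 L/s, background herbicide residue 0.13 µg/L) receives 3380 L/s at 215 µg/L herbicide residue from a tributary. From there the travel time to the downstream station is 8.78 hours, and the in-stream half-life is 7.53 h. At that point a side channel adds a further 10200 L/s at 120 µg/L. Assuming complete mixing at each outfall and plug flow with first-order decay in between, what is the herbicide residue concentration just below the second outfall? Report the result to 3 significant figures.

22.0 µg/L

Mixed concentration C = ΣQC/ΣQ = (56900·0.1300 + 3380·215.0) / 60280 = 734100/60280 = 12.18 µg/L; combined flow 60280 L/s.
Half-life 7.53 h → k = ln 2 / 7.53 = 0.09205 h⁻¹ = 2.209 d⁻¹.
After decay, C = 12.18 × e^(−kt) = 12.18 × 0.4457 = 5.427 µg/L.
Second outfall: C = (60280·5.427 + 10200·120.0)/70480 = 22.01 µg/L.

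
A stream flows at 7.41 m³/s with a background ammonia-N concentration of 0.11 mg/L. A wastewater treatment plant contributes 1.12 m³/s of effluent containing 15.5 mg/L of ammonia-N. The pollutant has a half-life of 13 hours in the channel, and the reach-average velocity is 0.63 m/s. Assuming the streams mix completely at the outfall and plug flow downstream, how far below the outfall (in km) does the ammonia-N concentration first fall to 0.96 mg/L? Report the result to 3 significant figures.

33.9 km

After mixing, C = (7.410·0.1100 + 1.120·15.50) / 8.530 = 18.18/8.530 = 2.131 mg/L.
Half-life 13 h → k = ln 2 / 13 = 0.05332 h⁻¹ = 1.280 d⁻¹.
Set 2.131·exp(−k·t) = 0.96 → t = ln(2.131/0.96)/k = 53830 s = 14.95 h.
Distance = v·t = 0.63·53830 = 33910 m = 33.91 km.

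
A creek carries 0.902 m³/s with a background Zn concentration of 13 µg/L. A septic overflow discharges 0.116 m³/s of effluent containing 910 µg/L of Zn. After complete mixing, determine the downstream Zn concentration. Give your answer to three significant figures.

Conservation of mass: C = (0.9020·13.00 + 0.1160·910.0) / 1.018 = 117.3/1.018 = 115.2 µg/L.

115 µg/L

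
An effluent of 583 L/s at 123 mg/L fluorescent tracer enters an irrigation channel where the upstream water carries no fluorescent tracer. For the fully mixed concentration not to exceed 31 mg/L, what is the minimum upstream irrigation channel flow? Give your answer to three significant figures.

Set C_mix = 31: (Q·0 + 583.0·123.0) / (Q + 583.0) = 31
→ Q = 583.0·(123.0 − 31)/(31 − 0) = 1730 L/s.

1730 L/s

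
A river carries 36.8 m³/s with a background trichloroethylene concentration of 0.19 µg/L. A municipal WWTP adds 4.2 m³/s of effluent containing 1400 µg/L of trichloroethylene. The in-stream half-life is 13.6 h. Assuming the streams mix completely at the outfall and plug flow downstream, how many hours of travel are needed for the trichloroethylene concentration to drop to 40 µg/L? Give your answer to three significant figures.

Mass balance: C = (36.80·0.1900 + 4.200·1400) / 41.00 = 5887/41.00 = 143.6 µg/L.
Half-life 13.6 h → k = ln 2 / 13.6 = 0.05097 h⁻¹ = 1.223 d⁻¹.
143.6·exp(−k·t) = 40 → t = ln(143.6/40)/k = 90270 s = 25.08 h.

25.1 h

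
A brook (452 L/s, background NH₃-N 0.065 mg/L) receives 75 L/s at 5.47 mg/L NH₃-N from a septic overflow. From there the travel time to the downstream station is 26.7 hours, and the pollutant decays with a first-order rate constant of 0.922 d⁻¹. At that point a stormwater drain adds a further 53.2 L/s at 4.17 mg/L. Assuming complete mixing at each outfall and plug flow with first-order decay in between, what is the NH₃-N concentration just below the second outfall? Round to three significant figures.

0.654 mg/L

Conservation of mass: C = (452.0·0.06500 + 75.00·5.470) / 527.0 = 439.6/527.0 = 0.8342 mg/L; combined flow 527.0 L/s.
Applying C = C₀e^(−kt): 0.8342 × 0.3585 = 0.2991 mg/L.
Second outfall: C = (527.0·0.2991 + 53.20·4.170)/580.2 = 0.6540 mg/L.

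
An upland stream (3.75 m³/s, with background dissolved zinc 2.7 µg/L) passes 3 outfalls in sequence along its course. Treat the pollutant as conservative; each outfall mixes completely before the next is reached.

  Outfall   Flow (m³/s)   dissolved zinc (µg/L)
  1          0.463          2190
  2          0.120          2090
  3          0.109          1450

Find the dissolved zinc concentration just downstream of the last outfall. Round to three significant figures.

323 µg/L

Below outfall 1: Q → 4.213 m³/s, C = (3.750·2.700 + 0.4630·2190)/4.213 = 243.1 µg/L.
Below outfall 2: Q → 4.333 m³/s, C = (4.213·243.1 + 0.1200·2090)/4.333 = 294.2 µg/L.
Below outfall 3: Q → 4.442 m³/s, C = (4.333·294.2 + 0.1090·1450)/4.442 = 322.6 µg/L.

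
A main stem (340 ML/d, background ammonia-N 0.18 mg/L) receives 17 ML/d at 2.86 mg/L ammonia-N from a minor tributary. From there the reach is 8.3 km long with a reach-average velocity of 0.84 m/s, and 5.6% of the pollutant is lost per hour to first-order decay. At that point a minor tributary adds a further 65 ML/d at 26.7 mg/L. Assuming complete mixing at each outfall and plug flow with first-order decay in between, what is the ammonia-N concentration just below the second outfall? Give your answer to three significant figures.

Flow-weighted average: C = (340.0·0.1800 + 17.00·2.860) / 357.0 = 109.8/357.0 = 0.3076 mg/L; combined flow 357.0 ML/d.
Travel time t = 8.3·1000 / 0.84 = 9881 s = 2.745 h.
5.6%/h lost → k = −ln(1 − 0.056) = 0.05763 h⁻¹.
First-order decay: C = 0.3076·exp(−k·t) = 0.3076·0.8537 = 0.2626 mg/L.
Second outfall: C = (357.0·0.2626 + 65.00·26.70)/422.0 = 4.335 mg/L.

4.33 mg/L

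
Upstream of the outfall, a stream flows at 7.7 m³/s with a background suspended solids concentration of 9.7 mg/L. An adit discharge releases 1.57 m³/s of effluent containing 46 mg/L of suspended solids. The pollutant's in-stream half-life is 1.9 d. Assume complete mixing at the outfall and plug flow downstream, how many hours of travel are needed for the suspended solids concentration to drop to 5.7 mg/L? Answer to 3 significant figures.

67.3 h

Conservation of mass: C = (7.700·9.700 + 1.570·46.00) / 9.270 = 146.9/9.270 = 15.85 mg/L.
Half-life 1.9 d → k = ln 2 / 1.9 = 0.3648 d⁻¹.
15.85·exp(−k·t) = 5.7 → t = ln(15.85/5.7)/k = 242200 s = 67.27 h.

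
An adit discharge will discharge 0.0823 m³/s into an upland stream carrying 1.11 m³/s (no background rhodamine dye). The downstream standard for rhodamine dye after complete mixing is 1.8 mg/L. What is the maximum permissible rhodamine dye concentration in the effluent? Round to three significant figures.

At the limit, (Qr·Cr + Qe·Cₑ)/(Qr + Qe) = 1.8:
Cₑ = (1.192·1.8 − 1.110·0) / 0.08230 = 26.08 mg/L.

26.1 mg/L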